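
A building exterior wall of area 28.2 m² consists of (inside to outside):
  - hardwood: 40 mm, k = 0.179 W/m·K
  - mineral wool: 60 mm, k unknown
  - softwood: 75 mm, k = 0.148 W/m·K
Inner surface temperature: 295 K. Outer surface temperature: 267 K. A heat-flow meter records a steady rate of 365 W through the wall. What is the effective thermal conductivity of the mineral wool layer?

k ≈ 0.0419 W/(m·K)

Model the wall as resistances in series:
R_hardwood = L/(kA) = 0.04/(0.179×28.2) = 0.007924 K/W
R_softwood = L/(kA) = 0.075/(0.148×28.2) = 0.01797 K/W
Sum of known resistances R_other = 0.02589 K/W
Total R = ΔT/Q = 28/365 = 0.07671 K/W
R_mineral wool = R_total − R_other = 0.05082 K/W
k = L/(R·A) = 0.06/(0.05082×28.2)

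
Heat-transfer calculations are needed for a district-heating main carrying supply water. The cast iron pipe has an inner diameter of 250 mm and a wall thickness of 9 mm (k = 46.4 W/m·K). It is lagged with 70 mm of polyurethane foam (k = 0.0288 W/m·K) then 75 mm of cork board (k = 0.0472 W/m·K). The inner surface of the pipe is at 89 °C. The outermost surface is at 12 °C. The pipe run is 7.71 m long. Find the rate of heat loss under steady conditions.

Q ≈ 176 W

For a radial system each layer contributes R = ln(r_out/r_in)/(2πkL); films add R = 1/(hA).
R_cast iron pipe wall = ln(134/125)/(2π×46.4×7.71) = 3.093×10^-5 K/W
R_polyurethane foam = ln(204/134)/(2π×0.0288×7.71) = 0.3012 K/W
R_cork board = ln(279/204)/(2π×0.0472×7.71) = 0.1369 K/W
R_total = 0.4382 K/W
Q = ΔT/R_total = 77/0.4382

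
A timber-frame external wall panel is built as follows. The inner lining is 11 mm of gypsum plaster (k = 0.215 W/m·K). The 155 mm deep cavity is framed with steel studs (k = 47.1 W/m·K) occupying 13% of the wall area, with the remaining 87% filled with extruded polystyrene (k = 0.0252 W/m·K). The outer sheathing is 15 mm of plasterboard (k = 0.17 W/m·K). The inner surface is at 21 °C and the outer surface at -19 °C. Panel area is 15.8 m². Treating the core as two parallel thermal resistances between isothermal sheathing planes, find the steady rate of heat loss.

Q ≈ 3840 W

Sheathing layers in series; stud and cavity paths in parallel between them.
R_inner = 0.011/(0.215×15.8) = 0.003238 K/W
R_stud  = 0.155/(47.1×0.13×15.8) = 0.001602 K/W
R_cav   = 0.155/(0.0252×0.87×15.8) = 0.4475 K/W
1/R_core = 1/R_stud + 1/R_cav → R_core = 0.001596 K/W
R_outer = 0.015/(0.17×15.8) = 0.005585 K/W
R_total = 0.01042 K/W
Q = ΔT/R_total = 40/0.01042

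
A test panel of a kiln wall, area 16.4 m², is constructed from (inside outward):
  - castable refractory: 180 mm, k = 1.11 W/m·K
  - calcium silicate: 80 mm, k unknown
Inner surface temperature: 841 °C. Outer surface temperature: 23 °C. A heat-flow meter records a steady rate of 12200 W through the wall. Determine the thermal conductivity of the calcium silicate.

Using the resistance-network approach (series):
R_castable refractory = L/(kA) = 0.18/(1.11×16.4) = 0.009888 K/W
Sum of known resistances R_other = 0.009888 K/W
Total R = ΔT/Q = 818/12200 = 0.06705 K/W
R_calcium silicate = R_total − R_other = 0.05716 K/W
k = L/(R·A) = 0.08/(0.05716×16.4)

k ≈ 0.0853 W/(m·K)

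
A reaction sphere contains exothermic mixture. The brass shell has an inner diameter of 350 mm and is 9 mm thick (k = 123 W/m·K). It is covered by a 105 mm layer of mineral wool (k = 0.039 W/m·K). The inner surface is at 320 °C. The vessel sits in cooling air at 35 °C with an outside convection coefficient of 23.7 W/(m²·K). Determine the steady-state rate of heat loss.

Q ≈ 70 W

Each spherical layer contributes R = (1/r_i − 1/r_o)/(4πk):
R_brass shell = (1/0.175 − 1/0.184)/(4π×123) = 1.808×10^-4 K/W
R_mineral wool = (1/0.184 − 1/0.289)/(4π×0.039) = 4.029 K/W
R_outer film = 1/(h·4πr_o²) = 1/(23.7×4π×0.289²) = 0.0402 K/W
R_total = 4.069 K/W
Q = ΔT/R_total = 285/4.069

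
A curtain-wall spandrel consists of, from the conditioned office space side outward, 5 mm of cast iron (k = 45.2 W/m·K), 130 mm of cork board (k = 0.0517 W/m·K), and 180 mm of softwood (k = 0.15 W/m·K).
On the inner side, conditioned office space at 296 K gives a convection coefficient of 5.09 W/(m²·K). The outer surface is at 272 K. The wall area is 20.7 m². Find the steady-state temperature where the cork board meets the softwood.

T ≈ 279 K

Thermal resistances in series:
R_inner film = 1/(h_i·A) = 1/(5.09×20.7) = 0.009491 K/W
R_cast iron = L/(kA) = 0.005/(45.2×20.7) = 5.344×10^-6 K/W
R_cork board = L/(kA) = 0.13/(0.0517×20.7) = 0.1215 K/W
R_softwood = L/(kA) = 0.18/(0.15×20.7) = 0.05797 K/W
R_total = 0.1889 K/W;  Q = ΔT/R_total = 24/0.1889 = 127 W
T_interface = T_inner − Q·ΣR(inner→interface) = 296 − 127×0.131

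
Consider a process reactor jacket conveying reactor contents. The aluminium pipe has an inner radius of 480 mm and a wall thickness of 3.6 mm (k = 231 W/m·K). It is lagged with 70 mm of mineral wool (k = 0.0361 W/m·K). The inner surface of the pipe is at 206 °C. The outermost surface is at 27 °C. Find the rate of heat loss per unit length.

q′ ≈ 300 W/m

Cylindrical conduction, so R = ln(r₂/r₁)/(2πkL) per layer, in series:
R_aluminium pipe wall = ln(483.6/480)/(2π×231×1) = 5.148×10^-6 K/W
R_mineral wool = ln(553.6/483.6)/(2π×0.0361×1) = 0.596 K/W
R_total = 0.596 K/W
Q = ΔT/R_total = 179/0.596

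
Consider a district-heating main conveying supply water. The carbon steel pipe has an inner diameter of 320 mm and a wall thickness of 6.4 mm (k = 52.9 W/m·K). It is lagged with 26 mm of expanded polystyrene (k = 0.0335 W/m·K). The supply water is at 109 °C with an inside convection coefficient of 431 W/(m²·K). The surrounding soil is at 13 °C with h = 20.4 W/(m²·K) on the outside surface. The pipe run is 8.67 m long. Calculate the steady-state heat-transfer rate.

Q ≈ 1140 W

Cylindrical conduction, so R = ln(r₂/r₁)/(2πkL) per layer, in series:
R_inner film = 1/(h_i·2πr₁L) = 1/(431×2π×0.16×8.67) = 2.662×10^-4 K/W
R_carbon steel pipe wall = ln(166.4/160)/(2π×52.9×8.67) = 1.361×10^-5 K/W
R_expanded polystyrene = ln(192.4/166.4)/(2π×0.0335×8.67) = 0.07956 K/W
R_outer film = 1/(h_o·2πr_oL) = 1/(20.4×2π×0.1924×8.67) = 0.004677 K/W
R_total = 0.08451 K/W
Q = ΔT/R_total = 96/0.08451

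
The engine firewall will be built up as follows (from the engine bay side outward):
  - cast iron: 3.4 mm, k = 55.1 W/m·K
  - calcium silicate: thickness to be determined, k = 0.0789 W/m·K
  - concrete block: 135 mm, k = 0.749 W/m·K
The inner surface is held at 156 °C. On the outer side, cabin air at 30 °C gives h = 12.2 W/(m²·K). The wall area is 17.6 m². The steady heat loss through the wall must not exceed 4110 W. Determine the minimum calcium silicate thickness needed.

Using the resistance-network approach (series):
R_cast iron = L/(kA) = 0.0034/(55.1×17.6) = 3.506×10^-6 K/W
R_concrete block = L/(kA) = 0.135/(0.749×17.6) = 0.01024 K/W
R_outer film = 1/(h_o·A) = 1/(12.2×17.6) = 0.004657 K/W
Sum of the known resistances R_other = 0.0149 K/W
Required total resistance R_tot = ΔT/Q_allow = 126/4110 = 0.03066 K/W
R_calcium silicate = R_tot − R_other = 0.01576 K/W
L = R·k·A = 0.01576×0.0789×17.6

L ≈ 21.9 mm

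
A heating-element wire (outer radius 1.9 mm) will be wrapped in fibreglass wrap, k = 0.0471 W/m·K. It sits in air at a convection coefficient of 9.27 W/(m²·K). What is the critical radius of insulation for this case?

For a cylinder r_cr = k/h = 0.0471/9.27
r_cr = 5.08 mm; since the bare radius (1.9 mm) is below r_cr, adding a thin layer of insulation will *increase* heat loss.

r_cr ≈ 5.08 mm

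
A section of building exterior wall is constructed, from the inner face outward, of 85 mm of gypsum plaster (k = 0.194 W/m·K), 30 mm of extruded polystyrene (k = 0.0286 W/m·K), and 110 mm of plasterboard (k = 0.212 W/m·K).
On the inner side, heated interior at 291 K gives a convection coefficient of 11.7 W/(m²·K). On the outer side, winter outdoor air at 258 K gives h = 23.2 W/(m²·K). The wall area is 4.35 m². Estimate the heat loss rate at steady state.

Treating each layer as a thermal resistance in series:
R_inner film = 1/(h_i·A) = 1/(11.7×4.35) = 0.01965 K/W
R_gypsum plaster = L/(kA) = 0.085/(0.194×4.35) = 0.1007 K/W
R_extruded polystyrene = L/(kA) = 0.03/(0.0286×4.35) = 0.2411 K/W
R_plasterboard = L/(kA) = 0.11/(0.212×4.35) = 0.1193 K/W
R_outer film = 1/(h_o·A) = 1/(23.2×4.35) = 0.009909 K/W
R_total = 0.4907 K/W
Q = ΔT / R_total = 33 / 0.4907

Q ≈ 67.3 W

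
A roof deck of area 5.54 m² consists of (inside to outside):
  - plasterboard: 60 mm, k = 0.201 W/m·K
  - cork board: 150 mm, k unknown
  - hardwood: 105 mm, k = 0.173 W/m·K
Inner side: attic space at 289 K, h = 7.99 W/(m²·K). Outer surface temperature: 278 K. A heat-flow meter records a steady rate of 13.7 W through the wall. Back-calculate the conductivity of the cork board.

k ≈ 0.0439 W/(m·K)

Treating each layer as a thermal resistance in series:
R_inner film = 1/(h_i·A) = 1/(7.99×5.54) = 0.02259 K/W
R_plasterboard = L/(kA) = 0.06/(0.201×5.54) = 0.05388 K/W
R_hardwood = L/(kA) = 0.105/(0.173×5.54) = 0.1096 K/W
Sum of known resistances R_other = 0.186 K/W
Total R = ΔT/Q = 11/13.7 = 0.8029 K/W
R_cork board = R_total − R_other = 0.6169 K/W
k = L/(R·A) = 0.15/(0.6169×5.54)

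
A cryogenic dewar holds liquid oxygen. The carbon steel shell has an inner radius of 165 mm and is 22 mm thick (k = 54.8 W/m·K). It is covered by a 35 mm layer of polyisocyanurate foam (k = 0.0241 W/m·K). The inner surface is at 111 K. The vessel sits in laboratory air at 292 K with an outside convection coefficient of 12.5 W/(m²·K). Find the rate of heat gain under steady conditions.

Q ≈ 62.1 W

Spherical conduction: R = (1/r_in − 1/r_out)/(4πk) per layer; series-sum.
R_carbon steel shell = (1/0.165 − 1/0.187)/(4π×54.8) = 0.001035 K/W
R_polyisocyanurate foam = (1/0.187 − 1/0.222)/(4π×0.0241) = 2.784 K/W
R_outer film = 1/(h·4πr_o²) = 1/(12.5×4π×0.222²) = 0.1292 K/W
R_total = 2.914 K/W
Q = ΔT/R_total = 181/2.914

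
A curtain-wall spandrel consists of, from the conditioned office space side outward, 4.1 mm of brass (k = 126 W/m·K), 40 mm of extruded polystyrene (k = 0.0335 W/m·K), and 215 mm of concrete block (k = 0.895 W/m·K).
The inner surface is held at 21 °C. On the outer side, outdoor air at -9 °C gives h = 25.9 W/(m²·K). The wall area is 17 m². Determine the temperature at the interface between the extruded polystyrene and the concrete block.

T ≈ -3.32 °C

Model the wall as resistances in series:
R_brass = L/(kA) = 0.0041/(126×17) = 1.914×10^-6 K/W
R_extruded polystyrene = L/(kA) = 0.04/(0.0335×17) = 0.07024 K/W
R_concrete block = L/(kA) = 0.215/(0.895×17) = 0.01413 K/W
R_outer film = 1/(h_o·A) = 1/(25.9×17) = 0.002271 K/W
R_total = 0.08664 K/W;  Q = ΔT/R_total = 30/0.08664 = 346.3 W
T_interface = T_inner − Q·ΣR(inner→interface) = 21 − 346×0.07024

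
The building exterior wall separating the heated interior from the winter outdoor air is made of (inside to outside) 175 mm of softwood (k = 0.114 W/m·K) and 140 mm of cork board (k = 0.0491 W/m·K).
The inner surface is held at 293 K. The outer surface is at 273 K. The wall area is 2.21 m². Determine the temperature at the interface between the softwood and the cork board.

Series thermal resistances:
R_softwood = L/(kA) = 0.175/(0.114×2.21) = 0.6946 K/W
R_cork board = L/(kA) = 0.14/(0.0491×2.21) = 1.29 K/W
R_total = 1.985 K/W;  Q = ΔT/R_total = 20/1.985 = 10.08 W
T_interface = T_inner − Q·ΣR(inner→interface) = 293 − 10.1×0.6946

T ≈ 286 K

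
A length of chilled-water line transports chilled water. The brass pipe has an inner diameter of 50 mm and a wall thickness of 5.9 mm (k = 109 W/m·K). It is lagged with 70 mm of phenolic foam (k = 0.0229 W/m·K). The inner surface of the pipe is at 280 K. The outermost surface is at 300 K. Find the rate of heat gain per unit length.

For a radial system each layer contributes R = ln(r_out/r_in)/(2πkL); films add R = 1/(hA).
R_brass pipe wall = ln(30.9/25)/(2π×109×1) = 3.094×10^-4 K/W
R_phenolic foam = ln(100.9/30.9)/(2π×0.0229×1) = 8.224 K/W
R_total = 8.225 K/W
Q = ΔT/R_total = 20/8.225

q′ ≈ 2.43 W/m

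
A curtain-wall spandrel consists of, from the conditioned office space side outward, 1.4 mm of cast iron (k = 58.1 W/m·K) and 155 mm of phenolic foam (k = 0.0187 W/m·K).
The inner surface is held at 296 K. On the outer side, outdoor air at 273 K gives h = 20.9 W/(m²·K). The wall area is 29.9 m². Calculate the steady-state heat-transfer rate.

Thermal resistances in series:
R_cast iron = L/(kA) = 0.0014/(58.1×29.9) = 8.059×10^-7 K/W
R_phenolic foam = L/(kA) = 0.155/(0.0187×29.9) = 0.2772 K/W
R_outer film = 1/(h_o·A) = 1/(20.9×29.9) = 0.0016 K/W
R_total = 0.2788 K/W
Q = ΔT / R_total = 23 / 0.2788

Q ≈ 82.5 W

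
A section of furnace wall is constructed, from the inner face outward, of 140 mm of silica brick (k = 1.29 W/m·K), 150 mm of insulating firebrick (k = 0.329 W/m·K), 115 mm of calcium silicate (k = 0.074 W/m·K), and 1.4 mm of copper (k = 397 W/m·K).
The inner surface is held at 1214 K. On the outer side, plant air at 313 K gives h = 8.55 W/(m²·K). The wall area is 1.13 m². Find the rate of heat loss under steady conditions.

Q ≈ 455 W

Treating each layer as a thermal resistance in series:
R_silica brick = L/(kA) = 0.14/(1.29×1.13) = 0.09604 K/W
R_insulating firebrick = L/(kA) = 0.15/(0.329×1.13) = 0.4035 K/W
R_calcium silicate = L/(kA) = 0.115/(0.074×1.13) = 1.375 K/W
R_copper = L/(kA) = 0.0014/(397×1.13) = 3.121×10^-6 K/W
R_outer film = 1/(h_o·A) = 1/(8.55×1.13) = 0.1035 K/W
R_total = 1.978 K/W
Q = ΔT / R_total = 901 / 1.978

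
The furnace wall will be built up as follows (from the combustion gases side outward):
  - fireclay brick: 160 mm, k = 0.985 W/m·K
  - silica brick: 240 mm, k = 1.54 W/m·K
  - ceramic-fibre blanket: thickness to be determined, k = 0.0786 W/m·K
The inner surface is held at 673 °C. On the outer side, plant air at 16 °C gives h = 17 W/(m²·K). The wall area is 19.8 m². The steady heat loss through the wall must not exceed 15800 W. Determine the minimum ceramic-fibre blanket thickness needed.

Series thermal resistances:
R_fireclay brick = L/(kA) = 0.16/(0.985×19.8) = 0.008204 K/W
R_silica brick = L/(kA) = 0.24/(1.54×19.8) = 0.007871 K/W
R_outer film = 1/(h_o·A) = 1/(17×19.8) = 0.002971 K/W
Sum of the known resistances R_other = 0.01905 K/W
Required total resistance R_tot = ΔT/Q_allow = 657/15800 = 0.04158 K/W
R_ceramic-fibre blanket = R_tot − R_other = 0.02254 K/W
L = R·k·A = 0.02254×0.0786×19.8

L ≈ 35.1 mm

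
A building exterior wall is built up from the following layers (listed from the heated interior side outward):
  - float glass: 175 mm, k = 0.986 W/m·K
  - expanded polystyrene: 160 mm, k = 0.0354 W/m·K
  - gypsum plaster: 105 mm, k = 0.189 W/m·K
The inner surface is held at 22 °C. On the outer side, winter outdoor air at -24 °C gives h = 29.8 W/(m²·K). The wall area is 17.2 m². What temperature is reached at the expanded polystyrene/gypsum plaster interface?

Thermal resistances in series:
R_float glass = L/(kA) = 0.175/(0.986×17.2) = 0.01032 K/W
R_expanded polystyrene = L/(kA) = 0.16/(0.0354×17.2) = 0.2628 K/W
R_gypsum plaster = L/(kA) = 0.105/(0.189×17.2) = 0.0323 K/W
R_outer film = 1/(h_o·A) = 1/(29.8×17.2) = 0.001951 K/W
R_total = 0.3073 K/W;  Q = ΔT/R_total = 46/0.3073 = 149.7 W
T_interface = T_inner − Q·ΣR(inner→interface) = 22 − 150×0.2731

T ≈ -18.9 °C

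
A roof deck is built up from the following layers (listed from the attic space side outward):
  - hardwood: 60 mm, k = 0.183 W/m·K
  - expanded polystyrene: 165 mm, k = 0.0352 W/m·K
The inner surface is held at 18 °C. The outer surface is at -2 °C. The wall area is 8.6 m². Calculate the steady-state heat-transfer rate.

Thermal resistances in series:
R_hardwood = L/(kA) = 0.06/(0.183×8.6) = 0.03812 K/W
R_expanded polystyrene = L/(kA) = 0.165/(0.0352×8.6) = 0.5451 K/W
R_total = 0.5832 K/W
Q = ΔT / R_total = 20 / 0.5832

Q ≈ 34.3 W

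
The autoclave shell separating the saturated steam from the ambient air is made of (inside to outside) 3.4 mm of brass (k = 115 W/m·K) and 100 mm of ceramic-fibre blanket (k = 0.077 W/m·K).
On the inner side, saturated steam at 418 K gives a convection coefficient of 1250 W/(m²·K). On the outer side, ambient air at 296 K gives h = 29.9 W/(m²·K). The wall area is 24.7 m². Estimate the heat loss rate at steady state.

Q ≈ 2260 W

Using the resistance-network approach (series):
R_inner film = 1/(h_i·A) = 1/(1250×24.7) = 3.239×10^-5 K/W
R_brass = L/(kA) = 0.0034/(115×24.7) = 1.197×10^-6 K/W
R_ceramic-fibre blanket = L/(kA) = 0.1/(0.077×24.7) = 0.05258 K/W
R_outer film = 1/(h_o·A) = 1/(29.9×24.7) = 0.001354 K/W
R_total = 0.05397 K/W
Q = ΔT / R_total = 122 / 0.05397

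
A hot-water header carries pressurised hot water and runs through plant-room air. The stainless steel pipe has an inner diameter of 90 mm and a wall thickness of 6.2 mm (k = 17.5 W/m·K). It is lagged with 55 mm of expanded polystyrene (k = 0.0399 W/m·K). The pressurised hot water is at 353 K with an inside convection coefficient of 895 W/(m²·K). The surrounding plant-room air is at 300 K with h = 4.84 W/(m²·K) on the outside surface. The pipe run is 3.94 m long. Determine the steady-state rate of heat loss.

Q ≈ 64.8 W

Radial resistances (cylindrical: R_cond = ln(r_o/r_i)/(2πkL), R_conv = 1/(h·2πrL)):
R_inner film = 1/(h_i·2πr₁L) = 1/(895×2π×0.045×3.94) = 0.001003 K/W
R_stainless steel pipe wall = ln(51.2/45)/(2π×17.5×3.94) = 2.979×10^-4 K/W
R_expanded polystyrene = ln(106.2/51.2)/(2π×0.0399×3.94) = 0.7386 K/W
R_outer film = 1/(h_o·2πr_oL) = 1/(4.84×2π×0.1062×3.94) = 0.07859 K/W
R_total = 0.8185 K/W
Q = ΔT/R_total = 53/0.8185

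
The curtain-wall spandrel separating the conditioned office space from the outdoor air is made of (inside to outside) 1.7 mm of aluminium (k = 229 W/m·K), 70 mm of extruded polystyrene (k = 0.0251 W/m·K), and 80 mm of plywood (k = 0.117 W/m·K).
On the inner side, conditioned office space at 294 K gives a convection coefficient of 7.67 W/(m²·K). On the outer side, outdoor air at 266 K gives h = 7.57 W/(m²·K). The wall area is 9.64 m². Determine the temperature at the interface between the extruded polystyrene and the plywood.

Using the resistance-network approach (series):
R_inner film = 1/(h_i·A) = 1/(7.67×9.64) = 0.01352 K/W
R_aluminium = L/(kA) = 0.0017/(229×9.64) = 7.701×10^-7 K/W
R_extruded polystyrene = L/(kA) = 0.07/(0.0251×9.64) = 0.2893 K/W
R_plywood = L/(kA) = 0.08/(0.117×9.64) = 0.07093 K/W
R_outer film = 1/(h_o·A) = 1/(7.57×9.64) = 0.0137 K/W
R_total = 0.3875 K/W;  Q = ΔT/R_total = 28/0.3875 = 72.27 W
T_interface = T_inner − Q·ΣR(inner→interface) = 294 − 72.3×0.3028

T ≈ 272 K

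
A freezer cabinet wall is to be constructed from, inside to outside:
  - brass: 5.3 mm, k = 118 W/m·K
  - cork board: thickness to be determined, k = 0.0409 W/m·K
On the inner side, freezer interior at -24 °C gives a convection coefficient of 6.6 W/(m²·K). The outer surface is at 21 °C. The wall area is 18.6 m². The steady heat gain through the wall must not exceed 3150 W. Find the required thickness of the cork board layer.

L ≈ 4.67 mm

Thermal resistances in series:
R_inner film = 1/(h_i·A) = 1/(6.6×18.6) = 0.008146 K/W
R_brass = L/(kA) = 0.0053/(118×18.6) = 2.415×10^-6 K/W
Sum of the known resistances R_other = 0.008148 K/W
Required total resistance R_tot = ΔT/Q_allow = 45/3150 = 0.01429 K/W
R_cork board = R_tot − R_other = 0.006137 K/W
L = R·k·A = 0.006137×0.0409×18.6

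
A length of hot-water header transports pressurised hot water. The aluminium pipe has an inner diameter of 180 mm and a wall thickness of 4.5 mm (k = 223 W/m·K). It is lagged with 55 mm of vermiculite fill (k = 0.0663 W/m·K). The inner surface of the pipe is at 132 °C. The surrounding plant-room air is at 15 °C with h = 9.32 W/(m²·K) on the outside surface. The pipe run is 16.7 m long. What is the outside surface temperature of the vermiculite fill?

T ≈ 26 °C

Treating each annulus and film as a series resistance:
R_aluminium pipe wall = ln(94.5/90)/(2π×223×16.7) = 2.085×10^-6 K/W
R_vermiculite fill = ln(149.5/94.5)/(2π×0.0663×16.7) = 0.06593 K/W
R_outer film = 1/(h_o·2πr_oL) = 1/(9.32×2π×0.1495×16.7) = 0.00684 K/W
R_total = 0.07278 K/W
Q = ΔT/R_total = 117/0.07278
Q = 1610 W
T_interface = T_inner − Q·ΣR(inner→interface) = 132 − 1610×0.06594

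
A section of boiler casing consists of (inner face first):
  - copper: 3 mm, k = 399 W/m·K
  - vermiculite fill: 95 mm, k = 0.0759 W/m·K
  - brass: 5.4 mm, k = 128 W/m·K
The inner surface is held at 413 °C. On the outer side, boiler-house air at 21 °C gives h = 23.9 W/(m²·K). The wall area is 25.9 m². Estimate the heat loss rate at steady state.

Model the wall as resistances in series:
R_copper = L/(kA) = 0.003/(399×25.9) = 2.903×10^-7 K/W
R_vermiculite fill = L/(kA) = 0.095/(0.0759×25.9) = 0.04833 K/W
R_brass = L/(kA) = 0.0054/(128×25.9) = 1.629×10^-6 K/W
R_outer film = 1/(h_o·A) = 1/(23.9×25.9) = 0.001615 K/W
R_total = 0.04994 K/W
Q = ΔT / R_total = 392 / 0.04994

Q ≈ 7850 W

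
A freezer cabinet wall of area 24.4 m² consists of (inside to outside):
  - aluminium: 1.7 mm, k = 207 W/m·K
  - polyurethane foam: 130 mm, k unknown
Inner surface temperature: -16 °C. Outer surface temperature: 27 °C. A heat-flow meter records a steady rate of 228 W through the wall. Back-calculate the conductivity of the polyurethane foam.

Using the resistance-network approach (series):
R_aluminium = L/(kA) = 0.0017/(207×24.4) = 3.366×10^-7 K/W
Sum of known resistances R_other = 3.366×10^-7 K/W
Total R = ΔT/Q = 43/228 = 0.1886 K/W
R_polyurethane foam = R_total − R_other = 0.1886 K/W
k = L/(R·A) = 0.13/(0.1886×24.4)

k ≈ 0.0283 W/(m·K)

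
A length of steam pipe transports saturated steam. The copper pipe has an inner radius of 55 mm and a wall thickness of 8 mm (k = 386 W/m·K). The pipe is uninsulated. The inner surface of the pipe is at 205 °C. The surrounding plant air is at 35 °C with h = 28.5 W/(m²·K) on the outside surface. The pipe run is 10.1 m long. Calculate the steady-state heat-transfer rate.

Radial resistances (cylindrical: R_cond = ln(r_o/r_i)/(2πkL), R_conv = 1/(h·2πrL)):
R_copper pipe wall = ln(63/55)/(2π×386×10.1) = 5.544×10^-6 K/W
R_outer film = 1/(h_o·2πr_oL) = 1/(28.5×2π×0.063×10.1) = 0.008776 K/W
R_total = 0.008782 K/W
Q = ΔT/R_total = 170/0.008782

Q ≈ 19400 W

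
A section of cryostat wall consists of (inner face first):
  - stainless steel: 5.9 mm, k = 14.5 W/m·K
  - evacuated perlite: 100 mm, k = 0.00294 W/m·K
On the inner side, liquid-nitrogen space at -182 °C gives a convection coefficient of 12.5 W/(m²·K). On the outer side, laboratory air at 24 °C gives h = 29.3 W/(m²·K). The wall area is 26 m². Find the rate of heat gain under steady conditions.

Using the resistance-network approach (series):
R_inner film = 1/(h_i·A) = 1/(12.5×26) = 0.003077 K/W
R_stainless steel = L/(kA) = 0.0059/(14.5×26) = 1.565×10^-5 K/W
R_evacuated perlite = L/(kA) = 0.1/(0.00294×26) = 1.308 K/W
R_outer film = 1/(h_o·A) = 1/(29.3×26) = 0.001313 K/W
R_total = 1.313 K/W
Q = ΔT / R_total = 206 / 1.313

Q ≈ 157 W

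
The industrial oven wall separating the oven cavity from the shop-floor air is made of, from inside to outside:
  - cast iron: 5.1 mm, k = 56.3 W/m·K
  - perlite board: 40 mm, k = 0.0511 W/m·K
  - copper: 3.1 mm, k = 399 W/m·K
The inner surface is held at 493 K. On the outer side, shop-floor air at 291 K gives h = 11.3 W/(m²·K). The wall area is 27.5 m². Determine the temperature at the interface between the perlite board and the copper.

Model the wall as resistances in series:
R_cast iron = L/(kA) = 0.0051/(56.3×27.5) = 3.294×10^-6 K/W
R_perlite board = L/(kA) = 0.04/(0.0511×27.5) = 0.02846 K/W
R_copper = L/(kA) = 0.0031/(399×27.5) = 2.825×10^-7 K/W
R_outer film = 1/(h_o·A) = 1/(11.3×27.5) = 0.003218 K/W
R_total = 0.03169 K/W;  Q = ΔT/R_total = 202/0.03169 = 6375 W
T_interface = T_inner − Q·ΣR(inner→interface) = 493 − 6370×0.02847

T ≈ 312 K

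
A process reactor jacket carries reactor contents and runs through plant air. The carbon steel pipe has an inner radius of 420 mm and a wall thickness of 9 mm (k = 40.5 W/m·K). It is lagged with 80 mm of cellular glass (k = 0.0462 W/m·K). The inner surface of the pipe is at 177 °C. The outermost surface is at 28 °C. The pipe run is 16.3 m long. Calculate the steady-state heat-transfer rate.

Q ≈ 4120 W

For a radial system each layer contributes R = ln(r_out/r_in)/(2πkL); films add R = 1/(hA).
R_carbon steel pipe wall = ln(429/420)/(2π×40.5×16.3) = 5.112×10^-6 K/W
R_cellular glass = ln(509/429)/(2π×0.0462×16.3) = 0.03614 K/W
R_total = 0.03614 K/W
Q = ΔT/R_total = 149/0.03614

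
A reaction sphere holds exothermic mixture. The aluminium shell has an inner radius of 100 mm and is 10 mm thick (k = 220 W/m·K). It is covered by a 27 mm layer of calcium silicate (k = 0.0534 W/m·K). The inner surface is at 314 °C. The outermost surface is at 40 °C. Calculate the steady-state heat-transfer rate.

Q ≈ 103 W

Each spherical layer contributes R = (1/r_i − 1/r_o)/(4πk):
R_aluminium shell = (1/0.1 − 1/0.11)/(4π×220) = 3.288×10^-4 K/W
R_calcium silicate = (1/0.11 − 1/0.137)/(4π×0.0534) = 2.67 K/W
R_total = 2.67 K/W
Q = ΔT/R_total = 274/2.67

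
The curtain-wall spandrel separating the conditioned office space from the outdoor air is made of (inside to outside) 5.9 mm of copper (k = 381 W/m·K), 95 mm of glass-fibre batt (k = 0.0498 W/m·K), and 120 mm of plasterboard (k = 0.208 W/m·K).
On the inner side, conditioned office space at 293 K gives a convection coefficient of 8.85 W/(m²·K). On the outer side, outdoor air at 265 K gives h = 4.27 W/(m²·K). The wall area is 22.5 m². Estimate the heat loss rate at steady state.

Q ≈ 222 W

Treating each layer as a thermal resistance in series:
R_inner film = 1/(h_i·A) = 1/(8.85×22.5) = 0.005022 K/W
R_copper = L/(kA) = 0.0059/(381×22.5) = 6.882×10^-7 K/W
R_glass-fibre batt = L/(kA) = 0.095/(0.0498×22.5) = 0.08478 K/W
R_plasterboard = L/(kA) = 0.12/(0.208×22.5) = 0.02564 K/W
R_outer film = 1/(h_o·A) = 1/(4.27×22.5) = 0.01041 K/W
R_total = 0.1259 K/W
Q = ΔT / R_total = 28 / 0.1259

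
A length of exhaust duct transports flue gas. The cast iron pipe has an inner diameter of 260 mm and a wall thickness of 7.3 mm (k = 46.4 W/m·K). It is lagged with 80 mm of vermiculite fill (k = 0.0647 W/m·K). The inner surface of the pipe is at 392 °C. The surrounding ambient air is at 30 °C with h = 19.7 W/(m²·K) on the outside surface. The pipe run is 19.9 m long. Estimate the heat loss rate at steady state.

Q ≈ 6170 W

Per-layer cylindrical resistances, series-summed:
R_cast iron pipe wall = ln(137.3/130)/(2π×46.4×19.9) = 9.417×10^-6 K/W
R_vermiculite fill = ln(217.3/137.3)/(2π×0.0647×19.9) = 0.05675 K/W
R_outer film = 1/(h_o·2πr_oL) = 1/(19.7×2π×0.2173×19.9) = 0.001868 K/W
R_total = 0.05863 K/W
Q = ΔT/R_total = 362/0.05863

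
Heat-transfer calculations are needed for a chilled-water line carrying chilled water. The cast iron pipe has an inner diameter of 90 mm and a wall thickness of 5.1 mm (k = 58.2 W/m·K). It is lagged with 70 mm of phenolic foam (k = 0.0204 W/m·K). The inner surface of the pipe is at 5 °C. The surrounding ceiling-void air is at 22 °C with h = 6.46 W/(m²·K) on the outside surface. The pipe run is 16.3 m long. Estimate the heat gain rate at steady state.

Q ≈ 39.4 W

Per-layer cylindrical resistances, series-summed:
R_cast iron pipe wall = ln(50.1/45)/(2π×58.2×16.3) = 1.801×10^-5 K/W
R_phenolic foam = ln(120.1/50.1)/(2π×0.0204×16.3) = 0.4185 K/W
R_outer film = 1/(h_o·2πr_oL) = 1/(6.46×2π×0.1201×16.3) = 0.01259 K/W
R_total = 0.4311 K/W
Q = ΔT/R_total = 17/0.4311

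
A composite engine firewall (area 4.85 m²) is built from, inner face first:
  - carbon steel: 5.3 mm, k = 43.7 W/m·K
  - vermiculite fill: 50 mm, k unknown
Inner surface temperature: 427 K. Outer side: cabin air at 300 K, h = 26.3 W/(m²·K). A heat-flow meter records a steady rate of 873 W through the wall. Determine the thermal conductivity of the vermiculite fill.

Using the resistance-network approach (series):
R_carbon steel = L/(kA) = 0.0053/(43.7×4.85) = 2.501×10^-5 K/W
R_outer film = 1/(h_o·A) = 1/(26.3×4.85) = 0.00784 K/W
Sum of known resistances R_other = 0.007865 K/W
Total R = ΔT/Q = 127/873 = 0.1455 K/W
R_vermiculite fill = R_total − R_other = 0.1376 K/W
k = L/(R·A) = 0.05/(0.1376×4.85)

k ≈ 0.0749 W/(m·K)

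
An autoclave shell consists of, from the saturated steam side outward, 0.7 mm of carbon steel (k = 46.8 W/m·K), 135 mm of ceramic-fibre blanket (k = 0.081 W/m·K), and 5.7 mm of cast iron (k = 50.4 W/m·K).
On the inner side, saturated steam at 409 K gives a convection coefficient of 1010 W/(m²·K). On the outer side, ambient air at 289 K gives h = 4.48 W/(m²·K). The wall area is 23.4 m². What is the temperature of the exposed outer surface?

T ≈ 303 K

Thermal resistances in series:
R_inner film = 1/(h_i·A) = 1/(1010×23.4) = 4.231×10^-5 K/W
R_carbon steel = L/(kA) = 0.0007/(46.8×23.4) = 6.392×10^-7 K/W
R_ceramic-fibre blanket = L/(kA) = 0.135/(0.081×23.4) = 0.07123 K/W
R_cast iron = L/(kA) = 0.0057/(50.4×23.4) = 4.833×10^-6 K/W
R_outer film = 1/(h_o·A) = 1/(4.48×23.4) = 0.009539 K/W
R_total = 0.08081 K/W;  Q = ΔT/R_total = 120/0.08081 = 1485 W
T_interface = T_inner − Q·ΣR(inner→interface) = 409 − 1480×0.07127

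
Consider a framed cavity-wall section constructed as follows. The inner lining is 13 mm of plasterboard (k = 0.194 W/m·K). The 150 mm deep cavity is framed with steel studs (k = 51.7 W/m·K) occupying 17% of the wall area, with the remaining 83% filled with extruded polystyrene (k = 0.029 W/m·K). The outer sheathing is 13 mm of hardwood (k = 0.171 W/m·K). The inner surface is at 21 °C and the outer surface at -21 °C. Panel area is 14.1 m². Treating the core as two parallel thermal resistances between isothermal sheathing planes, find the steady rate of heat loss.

Sheathing layers in series; stud and cavity paths in parallel between them.
R_inner = 0.013/(0.194×14.1) = 0.004753 K/W
R_stud  = 0.15/(51.7×0.17×14.1) = 0.00121 K/W
R_cav   = 0.15/(0.029×0.83×14.1) = 0.442 K/W
1/R_core = 1/R_stud + 1/R_cav → R_core = 0.001207 K/W
R_outer = 0.013/(0.171×14.1) = 0.005392 K/W
R_total = 0.01135 K/W
Q = ΔT/R_total = 42/0.01135

Q ≈ 3700 W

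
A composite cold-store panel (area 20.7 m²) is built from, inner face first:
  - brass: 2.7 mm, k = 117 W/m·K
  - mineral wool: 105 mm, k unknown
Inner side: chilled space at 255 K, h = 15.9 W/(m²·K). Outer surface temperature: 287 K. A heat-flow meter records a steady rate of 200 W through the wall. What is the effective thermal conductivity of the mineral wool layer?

k ≈ 0.0323 W/(m·K)

Thermal resistances in series:
R_inner film = 1/(h_i·A) = 1/(15.9×20.7) = 0.003038 K/W
R_brass = L/(kA) = 0.0027/(117×20.7) = 1.115×10^-6 K/W
Sum of known resistances R_other = 0.003039 K/W
Total R = ΔT/Q = 32/200 = 0.16 K/W
R_mineral wool = R_total − R_other = 0.157 K/W
k = L/(R·A) = 0.105/(0.157×20.7)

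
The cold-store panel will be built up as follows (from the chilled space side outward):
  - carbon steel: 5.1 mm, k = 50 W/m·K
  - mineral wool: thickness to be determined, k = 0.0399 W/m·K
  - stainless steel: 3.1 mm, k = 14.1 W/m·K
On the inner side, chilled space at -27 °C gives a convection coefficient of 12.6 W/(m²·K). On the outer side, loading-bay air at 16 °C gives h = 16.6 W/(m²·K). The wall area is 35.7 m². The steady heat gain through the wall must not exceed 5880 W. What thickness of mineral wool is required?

L ≈ 4.83 mm

Thermal resistances in series:
R_inner film = 1/(h_i·A) = 1/(12.6×35.7) = 0.002223 K/W
R_carbon steel = L/(kA) = 0.0051/(50×35.7) = 2.857×10^-6 K/W
R_stainless steel = L/(kA) = 0.0031/(14.1×35.7) = 6.158×10^-6 K/W
R_outer film = 1/(h_o·A) = 1/(16.6×35.7) = 0.001687 K/W
Sum of the known resistances R_other = 0.00392 K/W
Required total resistance R_tot = ΔT/Q_allow = 43/5880 = 0.007313 K/W
R_mineral wool = R_tot − R_other = 0.003393 K/W
L = R·k·A = 0.003393×0.0399×35.7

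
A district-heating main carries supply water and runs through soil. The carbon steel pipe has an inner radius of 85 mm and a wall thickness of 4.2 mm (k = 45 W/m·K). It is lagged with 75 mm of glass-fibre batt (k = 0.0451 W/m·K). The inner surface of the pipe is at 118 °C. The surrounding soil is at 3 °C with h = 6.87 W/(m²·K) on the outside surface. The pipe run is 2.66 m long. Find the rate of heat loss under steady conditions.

Q ≈ 133 W

Cylindrical conduction, so R = ln(r₂/r₁)/(2πkL) per layer, in series:
R_carbon steel pipe wall = ln(89.2/85)/(2π×45×2.66) = 6.413×10^-5 K/W
R_glass-fibre batt = ln(164.2/89.2)/(2π×0.0451×2.66) = 0.8095 K/W
R_outer film = 1/(h_o·2πr_oL) = 1/(6.87×2π×0.1642×2.66) = 0.05304 K/W
R_total = 0.8626 K/W
Q = ΔT/R_total = 115/0.8626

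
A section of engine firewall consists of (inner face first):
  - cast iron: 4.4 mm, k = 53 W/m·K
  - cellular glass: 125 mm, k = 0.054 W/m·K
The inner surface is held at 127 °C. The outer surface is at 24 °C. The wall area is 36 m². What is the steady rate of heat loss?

Q ≈ 1600 W

Treating each layer as a thermal resistance in series:
R_cast iron = L/(kA) = 0.0044/(53×36) = 2.306×10^-6 K/W
R_cellular glass = L/(kA) = 0.125/(0.054×36) = 0.0643 K/W
R_total = 0.0643 K/W
Q = ΔT / R_total = 103 / 0.0643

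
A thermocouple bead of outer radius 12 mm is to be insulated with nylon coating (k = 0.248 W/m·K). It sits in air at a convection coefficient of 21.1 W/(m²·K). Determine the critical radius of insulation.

r_cr ≈ 23.5 mm

For a sphere r_cr = 2k/h = 2×0.248/21.1
r_cr = 23.5 mm; since the bare radius (12 mm) is below r_cr, adding a thin layer of insulation will *increase* heat loss.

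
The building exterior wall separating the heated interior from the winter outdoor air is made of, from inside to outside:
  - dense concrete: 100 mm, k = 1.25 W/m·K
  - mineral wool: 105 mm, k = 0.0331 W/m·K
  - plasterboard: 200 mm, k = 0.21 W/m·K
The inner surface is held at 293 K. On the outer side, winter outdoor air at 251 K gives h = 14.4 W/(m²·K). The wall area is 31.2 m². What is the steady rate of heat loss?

Model the wall as resistances in series:
R_dense concrete = L/(kA) = 0.1/(1.25×31.2) = 0.002564 K/W
R_mineral wool = L/(kA) = 0.105/(0.0331×31.2) = 0.1017 K/W
R_plasterboard = L/(kA) = 0.2/(0.21×31.2) = 0.03053 K/W
R_outer film = 1/(h_o·A) = 1/(14.4×31.2) = 0.002226 K/W
R_total = 0.137 K/W
Q = ΔT / R_total = 42 / 0.137

Q ≈ 307 W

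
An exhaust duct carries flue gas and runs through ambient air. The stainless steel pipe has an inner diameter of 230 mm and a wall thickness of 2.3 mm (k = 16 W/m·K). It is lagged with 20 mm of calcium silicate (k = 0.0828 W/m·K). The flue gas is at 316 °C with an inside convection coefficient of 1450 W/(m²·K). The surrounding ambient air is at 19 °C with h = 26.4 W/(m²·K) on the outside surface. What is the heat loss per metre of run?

q′ ≈ 854 W/m

Treating each annulus and film as a series resistance:
R_inner film = 1/(h_i·2πr₁L) = 1/(1450×2π×0.115×1) = 9.545×10^-4 K/W
R_stainless steel pipe wall = ln(117.3/115)/(2π×16×1) = 1.97×10^-4 K/W
R_calcium silicate = ln(137.3/117.3)/(2π×0.0828×1) = 0.3026 K/W
R_outer film = 1/(h_o·2πr_oL) = 1/(26.4×2π×0.1373×1) = 0.04391 K/W
R_total = 0.3477 K/W
Q = ΔT/R_total = 297/0.3477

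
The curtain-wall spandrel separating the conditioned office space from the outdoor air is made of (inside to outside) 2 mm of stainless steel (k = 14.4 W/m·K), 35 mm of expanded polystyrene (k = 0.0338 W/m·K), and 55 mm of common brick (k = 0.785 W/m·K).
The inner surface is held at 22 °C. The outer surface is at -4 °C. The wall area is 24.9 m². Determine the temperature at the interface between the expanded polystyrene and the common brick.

Series thermal resistances:
R_stainless steel = L/(kA) = 0.002/(14.4×24.9) = 5.578×10^-6 K/W
R_expanded polystyrene = L/(kA) = 0.035/(0.0338×24.9) = 0.04159 K/W
R_common brick = L/(kA) = 0.055/(0.785×24.9) = 0.002814 K/W
R_total = 0.04441 K/W;  Q = ΔT/R_total = 26/0.04441 = 585.5 W
T_interface = T_inner − Q·ΣR(inner→interface) = 22 − 586×0.04159

T ≈ -2.35 °C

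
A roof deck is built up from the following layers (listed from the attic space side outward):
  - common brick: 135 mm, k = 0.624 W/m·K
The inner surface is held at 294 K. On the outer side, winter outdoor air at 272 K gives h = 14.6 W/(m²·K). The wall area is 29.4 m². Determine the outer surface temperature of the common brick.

Treating each layer as a thermal resistance in series:
R_common brick = L/(kA) = 0.135/(0.624×29.4) = 0.007359 K/W
R_outer film = 1/(h_o·A) = 1/(14.6×29.4) = 0.00233 K/W
R_total = 0.009688 K/W;  Q = ΔT/R_total = 22/0.009688 = 2271 W
T_interface = T_inner − Q·ΣR(inner→interface) = 294 − 2270×0.007359

T ≈ 277 K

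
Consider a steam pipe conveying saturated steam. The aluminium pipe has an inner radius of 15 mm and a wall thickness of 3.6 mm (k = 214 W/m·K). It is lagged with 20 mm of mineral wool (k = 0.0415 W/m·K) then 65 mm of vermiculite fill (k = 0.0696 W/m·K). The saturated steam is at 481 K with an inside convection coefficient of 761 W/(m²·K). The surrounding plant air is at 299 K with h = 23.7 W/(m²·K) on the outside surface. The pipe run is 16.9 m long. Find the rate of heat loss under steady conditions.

Q ≈ 599 W

Per-layer cylindrical resistances, series-summed:
R_inner film = 1/(h_i·2πr₁L) = 1/(761×2π×0.015×16.9) = 8.25×10^-4 K/W
R_aluminium pipe wall = ln(18.6/15)/(2π×214×16.9) = 9.466×10^-6 K/W
R_mineral wool = ln(38.6/18.6)/(2π×0.0415×16.9) = 0.1657 K/W
R_vermiculite fill = ln(103.6/38.6)/(2π×0.0696×16.9) = 0.1336 K/W
R_outer film = 1/(h_o·2πr_oL) = 1/(23.7×2π×0.1036×16.9) = 0.003836 K/W
R_total = 0.3039 K/W
Q = ΔT/R_total = 182/0.3039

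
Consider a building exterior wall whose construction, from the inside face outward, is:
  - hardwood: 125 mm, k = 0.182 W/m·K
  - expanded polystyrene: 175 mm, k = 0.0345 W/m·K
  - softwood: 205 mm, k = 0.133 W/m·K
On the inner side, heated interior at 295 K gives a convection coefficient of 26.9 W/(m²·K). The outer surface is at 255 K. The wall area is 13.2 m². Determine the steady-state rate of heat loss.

Model the wall as resistances in series:
R_inner film = 1/(h_i·A) = 1/(26.9×13.2) = 0.002816 K/W
R_hardwood = L/(kA) = 0.125/(0.182×13.2) = 0.05203 K/W
R_expanded polystyrene = L/(kA) = 0.175/(0.0345×13.2) = 0.3843 K/W
R_softwood = L/(kA) = 0.205/(0.133×13.2) = 0.1168 K/W
R_total = 0.5559 K/W
Q = ΔT / R_total = 40 / 0.5559

Q ≈ 72 W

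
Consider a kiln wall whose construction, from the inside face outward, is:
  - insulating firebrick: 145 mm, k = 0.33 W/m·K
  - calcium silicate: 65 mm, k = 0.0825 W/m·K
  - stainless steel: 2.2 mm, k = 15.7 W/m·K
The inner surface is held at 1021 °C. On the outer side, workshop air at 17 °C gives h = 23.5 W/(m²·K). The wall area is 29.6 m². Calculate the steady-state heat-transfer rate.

Q ≈ 23400 W

Treating each layer as a thermal resistance in series:
R_insulating firebrick = L/(kA) = 0.145/(0.33×29.6) = 0.01484 K/W
R_calcium silicate = L/(kA) = 0.065/(0.0825×29.6) = 0.02662 K/W
R_stainless steel = L/(kA) = 0.0022/(15.7×29.6) = 4.734×10^-6 K/W
R_outer film = 1/(h_o·A) = 1/(23.5×29.6) = 0.001438 K/W
R_total = 0.0429 K/W
Q = ΔT / R_total = 1004 / 0.0429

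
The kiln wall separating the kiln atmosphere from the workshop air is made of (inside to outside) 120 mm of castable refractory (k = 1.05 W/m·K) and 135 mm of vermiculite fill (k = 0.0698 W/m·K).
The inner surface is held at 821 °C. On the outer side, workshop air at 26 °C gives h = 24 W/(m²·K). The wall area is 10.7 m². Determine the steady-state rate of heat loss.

Q ≈ 4070 W

Model the wall as resistances in series:
R_castable refractory = L/(kA) = 0.12/(1.05×10.7) = 0.01068 K/W
R_vermiculite fill = L/(kA) = 0.135/(0.0698×10.7) = 0.1808 K/W
R_outer film = 1/(h_o·A) = 1/(24×10.7) = 0.003894 K/W
R_total = 0.1953 K/W
Q = ΔT / R_total = 795 / 0.1953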